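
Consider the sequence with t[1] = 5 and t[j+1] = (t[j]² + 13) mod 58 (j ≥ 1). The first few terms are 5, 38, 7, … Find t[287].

37

Computing terms: t[1] = 5; t[2] = 38; t[3] = 7; t[4] = 4; t[5] = 29; t[6] = 42; t[7] = 37; t[8] = 48; t[9] = 55; t[10] = 22; t[11] = 33; t[12] = 0; t[13] = 13; t[14] = 8; t[15] = 19; t[16] = 26; t[17] = 51; t[18] = 4.
Since t[18] = t[4] = 4, the sequence is eventually periodic: after a pre-period of length 3 it cycles with period 14.
For j ≥ 4, t[j] depends only on (j - 4) mod 14. (287 - 4) mod 14 = 3, so t[287] = t[7] = 37.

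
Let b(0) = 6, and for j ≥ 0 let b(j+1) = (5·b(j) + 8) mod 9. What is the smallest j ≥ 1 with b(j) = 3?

Listing terms: b(0) = 6,  b(1) = 2,  b(2) = 0,  b(3) = 8,  b(4) = 3,  b(5) = 5,  b(6) = 6.
The sequence repeats with period 6.
The value 3 first appears (with j ≥ 1) at b(4).

4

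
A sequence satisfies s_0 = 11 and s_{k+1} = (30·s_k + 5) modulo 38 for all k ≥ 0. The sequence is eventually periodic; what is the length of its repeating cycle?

We have s_0 = 11, s_1 = 31, s_2 = 23, s_3 = 11.
The sequence repeats with period 3.

3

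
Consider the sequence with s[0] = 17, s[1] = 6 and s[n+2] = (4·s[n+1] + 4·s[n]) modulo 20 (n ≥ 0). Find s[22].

16

Listing terms: s[0] = 17; s[1] = 6; s[2] = 12; s[3] = 12; s[4] = 16; s[5] = 12; s[6] = 12.
Since (s[5], s[6]) = (s[2], s[3]) = (12, 12) (two consecutive terms determine the rest), the sequence is eventually periodic: after a pre-period of length 2 it cycles with period 3.
For n ≥ 2, s[n] depends only on (n - 2) mod 3. (22 - 2) mod 3 = 2, so s[22] = s[4] = 16.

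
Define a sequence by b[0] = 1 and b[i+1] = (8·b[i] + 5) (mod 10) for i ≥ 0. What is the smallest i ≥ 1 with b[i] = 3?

1

Listing terms: b[0] = 1, b[1] = 3, b[2] = 9, b[3] = 7, b[4] = 1.
Since b[4] = b[0] = 1, the sequence is periodic with period 4.
The value 3 first appears (with i ≥ 1) at b[1].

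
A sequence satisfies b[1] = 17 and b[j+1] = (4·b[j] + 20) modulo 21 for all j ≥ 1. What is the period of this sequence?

3

We have b[1] = 17, b[2] = 4, b[3] = 15, b[4] = 17.
Since b[4] = b[1] = 17, the sequence is periodic with period 3.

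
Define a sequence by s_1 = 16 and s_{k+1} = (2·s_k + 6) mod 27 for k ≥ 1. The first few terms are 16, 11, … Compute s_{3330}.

Listing terms: s_1 = 16; s_2 = 11; s_3 = 1; s_4 = 8; s_5 = 22; s_6 = 23; s_7 = 25; s_8 = 2; s_9 = 10; s_{10} = 26; s_{11} = 4; s_{12} = 14; s_{13} = 7; s_{14} = 20; s_{15} = 19; s_{16} = 17; s_{17} = 13; s_{18} = 5; s_{19} = 16.
Since s_{19} = s_1 = 16, the sequence is periodic with period 18.
(3330 - 1) mod 18 = 17, so s_{3330} = s_{18} = 5.

5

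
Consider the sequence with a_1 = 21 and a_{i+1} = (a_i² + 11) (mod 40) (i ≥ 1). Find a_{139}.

11

We have a_1 = 21, a_2 = 12, a_3 = 35, a_4 = 36, a_5 = 27, a_6 = 20, a_7 = 11, a_8 = 12.
Since a_8 = a_2 = 12, the sequence is eventually periodic: after a pre-period of length 1 it cycles with period 6.
For i ≥ 2, a_i depends only on (i - 2) mod 6. (139 - 2) mod 6 = 5, so a_{139} = a_7 = 11.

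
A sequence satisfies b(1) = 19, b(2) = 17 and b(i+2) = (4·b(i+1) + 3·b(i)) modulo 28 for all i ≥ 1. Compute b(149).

3

b(1) = 19; b(2) = 17; b(3) = 13; b(4) = 19; b(5) = 3; b(6) = 13; b(7) = 5; b(8) = 3; b(9) = 27; b(10) = 5; b(11) = 17; b(12) = 27; b(13) = 19; b(14) = 17.
The sequence repeats with period 12.
So b(149) = b(1 + ((149-1) mod 12)) = b(5) = 3.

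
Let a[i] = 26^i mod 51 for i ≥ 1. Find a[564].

Listing terms: a[1] = 26, a[2] = 13, a[3] = 32, a[4] = 16, a[5] = 8, a[6] = 4, a[7] = 2, a[8] = 1, a[9] = 26.
The sequence repeats with period 8.
(564 - 1) mod 8 = 3, so a[564] = a[4] = 16.

16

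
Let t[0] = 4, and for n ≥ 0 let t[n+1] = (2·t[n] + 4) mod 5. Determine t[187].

t[0] = 4; t[1] = 2; t[2] = 3; t[3] = 0; t[4] = 4.
The sequence repeats with period 4.
(187 - 0) mod 4 = 3, so t[187] = t[3] = 0.

0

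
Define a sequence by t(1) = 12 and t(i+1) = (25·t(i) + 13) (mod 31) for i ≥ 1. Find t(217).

We have t(1) = 12; t(2) = 3; t(3) = 26; t(4) = 12.
The sequence repeats with period 3.
So t(217) = t(1 + ((217-1) mod 3)) = t(1) = 12.

12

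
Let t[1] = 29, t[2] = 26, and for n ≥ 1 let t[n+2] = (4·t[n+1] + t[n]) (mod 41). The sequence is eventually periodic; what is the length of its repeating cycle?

Listing terms: t[1] = 29; t[2] = 26; t[3] = 10; t[4] = 25; t[5] = 28; t[6] = 14; t[7] = 2; t[8] = 22; t[9] = 8; t[10] = 13; t[11] = 19; t[12] = 7; t[13] = 6; t[14] = 31; t[15] = 7; t[16] = 18; t[17] = 38; t[18] = 6; t[19] = 21; t[20] = 8; t[21] = 12; t[22] = 15; t[23] = 31; t[24] = 16; t[25] = 13; t[26] = 27; t[27] = 39; t[28] = 19; t[29] = 33; t[30] = 28; t[31] = 22; t[32] = 34; t[33] = 35; t[34] = 10; t[35] = 34; t[36] = 23; t[37] = 3; t[38] = 35; t[39] = 20; t[40] = 33; t[41] = 29; t[42] = 26.
The sequence repeats with period 40.

40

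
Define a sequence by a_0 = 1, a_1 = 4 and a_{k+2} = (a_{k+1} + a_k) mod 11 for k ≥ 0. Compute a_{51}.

We have a_0 = 1, a_1 = 4, a_2 = 5, a_3 = 9, a_4 = 3, a_5 = 1, a_6 = 4.
The sequence repeats with period 5.
(51 - 0) mod 5 = 1, so a_{51} = a_1 = 4.

4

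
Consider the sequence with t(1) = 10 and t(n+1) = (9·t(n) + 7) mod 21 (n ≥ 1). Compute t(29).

13

t(1) = 10,  t(2) = 13,  t(3) = 19,  t(4) = 10.
Since t(4) = t(1) = 10, the sequence is periodic with period 3.
(29 - 1) mod 3 = 1, so t(29) = t(2) = 13.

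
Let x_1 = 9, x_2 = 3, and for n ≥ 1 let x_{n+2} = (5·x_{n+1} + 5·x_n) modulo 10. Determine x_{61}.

Computing terms: x_1 = 9, x_2 = 3, x_3 = 0, x_4 = 5, x_5 = 5, x_6 = 0, x_7 = 5.
Since (x_6, x_7) = (x_3, x_4) = (0, 5) (two consecutive terms determine the rest), the sequence is eventually periodic: after a pre-period of length 2 it cycles with period 3.
For n ≥ 3, x_n depends only on (n - 3) mod 3. (61 - 3) mod 3 = 1, so x_{61} = x_4 = 5.

5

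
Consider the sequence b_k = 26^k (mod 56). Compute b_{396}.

8

Computing terms: b_1 = 26; b_2 = 4; b_3 = 48; b_4 = 16; b_5 = 24; b_6 = 8; b_7 = 40; b_8 = 32; b_9 = 48.
Since b_9 = b_3 = 48, the sequence is eventually periodic: after a pre-period of length 2 it cycles with period 6.
For k ≥ 3, b_k depends only on (k - 3) mod 6. (396 - 3) mod 6 = 3, so b_{396} = b_6 = 8.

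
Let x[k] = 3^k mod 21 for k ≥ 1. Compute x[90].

15

Listing terms: x[1] = 3, x[2] = 9, x[3] = 6, x[4] = 18, x[5] = 12, x[6] = 15, x[7] = 3.
The sequence repeats with period 6.
So x[90] = x[1 + ((90-1) mod 6)] = x[6] = 15.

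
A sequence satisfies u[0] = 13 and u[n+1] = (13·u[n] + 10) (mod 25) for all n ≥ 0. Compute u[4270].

2

We have u[0] = 13,  u[1] = 4,  u[2] = 12,  u[3] = 16,  u[4] = 18,  u[5] = 19,  u[6] = 7,  u[7] = 1,  u[8] = 23,  u[9] = 9,  u[10] = 2,  u[11] = 11,  u[12] = 3,  u[13] = 24,  u[14] = 22,  u[15] = 21,  u[16] = 8,  u[17] = 14,  u[18] = 17,  u[19] = 6,  u[20] = 13.
Since u[20] = u[0] = 13, the sequence is periodic with period 20.
So u[4270] = u[0 + ((4270-0) mod 20)] = u[10] = 2.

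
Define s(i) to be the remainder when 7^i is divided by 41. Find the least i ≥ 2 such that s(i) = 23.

s(1) = 7; s(2) = 8; s(3) = 15; s(4) = 23; s(5) = 38; s(6) = 20; s(7) = 17; s(8) = 37; s(9) = 13; s(10) = 9; s(11) = 22; s(12) = 31; s(13) = 12; s(14) = 2; s(15) = 14; s(16) = 16; s(17) = 30; s(18) = 5; s(19) = 35; s(20) = 40; s(21) = 34; s(22) = 33; s(23) = 26; s(24) = 18; s(25) = 3; s(26) = 21; s(27) = 24; s(28) = 4; s(29) = 28; s(30) = 32; s(31) = 19; s(32) = 10; s(33) = 29; s(34) = 39; s(35) = 27; s(36) = 25; s(37) = 11; s(38) = 36; s(39) = 6; s(40) = 1; s(41) = 7.
The sequence repeats with period 40.
The value 23 first appears (with i ≥ 2) at s(4).

4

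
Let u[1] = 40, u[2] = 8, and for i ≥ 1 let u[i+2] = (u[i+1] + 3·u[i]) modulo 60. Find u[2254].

56

u[1] = 40; u[2] = 8; u[3] = 8; u[4] = 32; u[5] = 56; u[6] = 32; u[7] = 20; u[8] = 56; u[9] = 56; u[10] = 44; u[11] = 32; u[12] = 44; u[13] = 20; u[14] = 32; u[15] = 32; u[16] = 8; u[17] = 44; u[18] = 8; u[19] = 20; u[20] = 44; u[21] = 44; u[22] = 56; u[23] = 8; u[24] = 56; u[25] = 20; u[26] = 8; u[27] = 8.
Since (u[26], u[27]) = (u[2], u[3]) = (8, 8) (two consecutive terms determine the rest), the sequence is eventually periodic: after a pre-period of length 1 it cycles with period 24.
For i ≥ 2, u[i] depends only on (i - 2) mod 24. (2254 - 2) mod 24 = 20, so u[2254] = u[22] = 56.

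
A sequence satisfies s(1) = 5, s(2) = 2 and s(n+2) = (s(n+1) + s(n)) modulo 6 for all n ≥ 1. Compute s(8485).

1

Computing terms: s(1) = 5; s(2) = 2; s(3) = 1; s(4) = 3; s(5) = 4; s(6) = 1; s(7) = 5; s(8) = 0; s(9) = 5; s(10) = 5; s(11) = 4; s(12) = 3; s(13) = 1; s(14) = 4; s(15) = 5; s(16) = 3; s(17) = 2; s(18) = 5; s(19) = 1; s(20) = 0; s(21) = 1; s(22) = 1; s(23) = 2; s(24) = 3; s(25) = 5; s(26) = 2.
Since (s(25), s(26)) = (s(1), s(2)) = (5, 2) (two consecutive terms determine the rest), the sequence is periodic with period 24.
So s(8485) = s(1 + ((8485-1) mod 24)) = s(13) = 1.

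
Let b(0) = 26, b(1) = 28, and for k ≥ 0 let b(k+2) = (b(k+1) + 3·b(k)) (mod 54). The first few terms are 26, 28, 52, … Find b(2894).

Listing terms: b(0) = 26; b(1) = 28; b(2) = 52; b(3) = 28; b(4) = 22; b(5) = 52; b(6) = 10; b(7) = 4; b(8) = 34; b(9) = 46; b(10) = 40; b(11) = 16; b(12) = 28; b(13) = 22.
Since (b(12), b(13)) = (b(3), b(4)) = (28, 22) (two consecutive terms determine the rest), the sequence is eventually periodic: after a pre-period of length 3 it cycles with period 9.
For k ≥ 3, b(k) depends only on (k - 3) mod 9. (2894 - 3) mod 9 = 2, so b(2894) = b(5) = 52.

52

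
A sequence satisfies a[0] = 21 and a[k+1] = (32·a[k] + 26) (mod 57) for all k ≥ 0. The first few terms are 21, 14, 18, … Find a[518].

We have a[0] = 21,  a[1] = 14,  a[2] = 18,  a[3] = 32,  a[4] = 24,  a[5] = 53,  a[6] = 12,  a[7] = 11,  a[8] = 36,  a[9] = 38,  a[10] = 45,  a[11] = 41,  a[12] = 27,  a[13] = 35,  a[14] = 6,  a[15] = 47,  a[16] = 48,  a[17] = 23,  a[18] = 21.
The sequence repeats with period 18.
(518 - 0) mod 18 = 14, so a[518] = a[14] = 6.

6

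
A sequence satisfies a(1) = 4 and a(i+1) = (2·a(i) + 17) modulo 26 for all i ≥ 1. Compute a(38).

25

a(1) = 4; a(2) = 25; a(3) = 15; a(4) = 21; a(5) = 7; a(6) = 5; a(7) = 1; a(8) = 19; a(9) = 3; a(10) = 23; a(11) = 11; a(12) = 13; a(13) = 17; a(14) = 25.
Since a(14) = a(2) = 25, the sequence is eventually periodic: after a pre-period of length 1 it cycles with period 12.
For i ≥ 2, a(i) depends only on (i - 2) mod 12. (38 - 2) mod 12 = 0, so a(38) = a(2) = 25.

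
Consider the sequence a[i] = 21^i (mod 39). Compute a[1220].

27

Computing terms: a[1] = 21,  a[2] = 12,  a[3] = 18,  a[4] = 27,  a[5] = 21.
The sequence repeats with period 4.
(1220 - 1) mod 4 = 3, so a[1220] = a[4] = 27.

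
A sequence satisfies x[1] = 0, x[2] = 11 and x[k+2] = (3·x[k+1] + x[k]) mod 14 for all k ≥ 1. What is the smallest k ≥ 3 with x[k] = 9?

6

Computing terms: x[1] = 0; x[2] = 11; x[3] = 5; x[4] = 12; x[5] = 13; x[6] = 9; x[7] = 12; x[8] = 3; x[9] = 7; x[10] = 10; x[11] = 9; x[12] = 9; x[13] = 8; x[14] = 5; x[15] = 9; x[16] = 4; x[17] = 7; x[18] = 11; x[19] = 12; x[20] = 5; x[21] = 13; x[22] = 2; x[23] = 5; x[24] = 3; x[25] = 0; x[26] = 3; x[27] = 9; x[28] = 2; x[29] = 1; x[30] = 5; x[31] = 2; x[32] = 11; x[33] = 7; x[34] = 4; x[35] = 5; x[36] = 5; x[37] = 6; x[38] = 9; x[39] = 5; x[40] = 10; x[41] = 7; x[42] = 3; x[43] = 2; x[44] = 9; x[45] = 1; x[46] = 12; x[47] = 9; x[48] = 11; x[49] = 0; x[50] = 11.
The sequence repeats with period 48.
The value 9 first appears (with k ≥ 3) at x[6].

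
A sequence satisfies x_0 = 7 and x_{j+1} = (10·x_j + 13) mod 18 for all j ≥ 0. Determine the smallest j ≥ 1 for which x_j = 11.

1

We have x_0 = 7,  x_1 = 11,  x_2 = 15,  x_3 = 1,  x_4 = 5,  x_5 = 9,  x_6 = 13,  x_7 = 17,  x_8 = 3,  x_9 = 7.
The sequence repeats with period 9.
The value 11 first appears (with j ≥ 1) at x_1.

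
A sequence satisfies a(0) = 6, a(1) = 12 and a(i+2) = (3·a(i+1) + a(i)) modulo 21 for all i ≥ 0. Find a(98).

We have a(0) = 6,  a(1) = 12,  a(2) = 0,  a(3) = 12,  a(4) = 15,  a(5) = 15,  a(6) = 18,  a(7) = 6,  a(8) = 15,  a(9) = 9,  a(10) = 0,  a(11) = 9,  a(12) = 6,  a(13) = 6,  a(14) = 3,  a(15) = 15,  a(16) = 6,  a(17) = 12.
The sequence repeats with period 16.
(98 - 0) mod 16 = 2, so a(98) = a(2) = 0.

0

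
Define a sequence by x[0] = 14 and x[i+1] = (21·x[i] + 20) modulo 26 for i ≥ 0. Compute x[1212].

14

We have x[0] = 14,  x[1] = 2,  x[2] = 10,  x[3] = 22,  x[4] = 14.
Since x[4] = x[0] = 14, the sequence is periodic with period 4.
(1212 - 0) mod 4 = 0, so x[1212] = x[0] = 14.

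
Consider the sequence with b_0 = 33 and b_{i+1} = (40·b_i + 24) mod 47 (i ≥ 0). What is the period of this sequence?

46

b_0 = 33; b_1 = 28; b_2 = 16; b_3 = 6; b_4 = 29; b_5 = 9; b_6 = 8; b_7 = 15; b_8 = 13; b_9 = 27; b_{10} = 23; b_{11} = 4; b_{12} = 43; b_{13} = 5; b_{14} = 36; b_{15} = 7; b_{16} = 22; b_{17} = 11; b_{18} = 41; b_{19} = 19; b_{20} = 32; b_{21} = 35; b_{22} = 14; b_{23} = 20; b_{24} = 25; b_{25} = 37; b_{26} = 0; b_{27} = 24; b_{28} = 44; b_{29} = 45; b_{30} = 38; b_{31} = 40; b_{32} = 26; b_{33} = 30; b_{34} = 2; b_{35} = 10; b_{36} = 1; b_{37} = 17; b_{38} = 46; b_{39} = 31; b_{40} = 42; b_{41} = 12; b_{42} = 34; b_{43} = 21; b_{44} = 18; b_{45} = 39; b_{46} = 33.
Since b_{46} = b_0 = 33, the sequence is periodic with period 46.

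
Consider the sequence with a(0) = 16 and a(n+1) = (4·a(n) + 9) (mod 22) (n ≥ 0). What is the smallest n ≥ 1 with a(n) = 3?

We have a(0) = 16, a(1) = 7, a(2) = 15, a(3) = 3, a(4) = 21, a(5) = 5, a(6) = 7.
Since a(6) = a(1) = 7, the sequence is eventually periodic: after a pre-period of length 1 it cycles with period 5.
The value 3 first appears (with n ≥ 1) at a(3).

3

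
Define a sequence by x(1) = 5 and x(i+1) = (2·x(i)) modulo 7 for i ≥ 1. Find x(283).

Computing terms: x(1) = 5; x(2) = 3; x(3) = 6; x(4) = 5.
Since x(4) = x(1) = 5, the sequence is periodic with period 3.
So x(283) = x(1 + ((283-1) mod 3)) = x(1) = 5.

5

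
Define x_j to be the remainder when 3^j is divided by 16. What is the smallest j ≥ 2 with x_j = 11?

3

Listing terms: x_1 = 3; x_2 = 9; x_3 = 11; x_4 = 1; x_5 = 3.
The sequence repeats with period 4.
The value 11 first appears (with j ≥ 2) at x_3.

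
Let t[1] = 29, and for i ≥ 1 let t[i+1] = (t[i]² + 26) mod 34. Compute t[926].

Computing terms: t[1] = 29,  t[2] = 17,  t[3] = 9,  t[4] = 5,  t[5] = 17.
Since t[5] = t[2] = 17, the sequence is eventually periodic: after a pre-period of length 1 it cycles with period 3.
For i ≥ 2, t[i] depends only on (i - 2) mod 3. (926 - 2) mod 3 = 0, so t[926] = t[2] = 17.

17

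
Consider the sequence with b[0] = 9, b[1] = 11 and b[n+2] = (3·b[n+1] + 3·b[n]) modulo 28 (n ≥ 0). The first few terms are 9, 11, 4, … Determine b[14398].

19

We have b[0] = 9, b[1] = 11, b[2] = 4, b[3] = 17, b[4] = 7, b[5] = 16, b[6] = 13, b[7] = 3, b[8] = 20, b[9] = 13, b[10] = 15, b[11] = 0, b[12] = 17, b[13] = 23, b[14] = 8, b[15] = 9, b[16] = 23, b[17] = 12, b[18] = 21, b[19] = 15, b[20] = 24, b[21] = 5, b[22] = 3, b[23] = 24, b[24] = 25, b[25] = 7, b[26] = 12, b[27] = 1, b[28] = 11, b[29] = 8, b[30] = 1, b[31] = 27, b[32] = 0, b[33] = 25, b[34] = 19, b[35] = 20, b[36] = 5, b[37] = 19, b[38] = 16, b[39] = 21, b[40] = 27, b[41] = 4, b[42] = 9, b[43] = 11.
The sequence repeats with period 42.
(14398 - 0) mod 42 = 34, so b[14398] = b[34] = 19.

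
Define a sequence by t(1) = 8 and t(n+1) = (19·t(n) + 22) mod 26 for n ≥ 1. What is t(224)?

t(1) = 8, t(2) = 18, t(3) = 0, t(4) = 22, t(5) = 24, t(6) = 10, t(7) = 4, t(8) = 20, t(9) = 12, t(10) = 16, t(11) = 14, t(12) = 2, t(13) = 8.
The sequence repeats with period 12.
So t(224) = t(1 + ((224-1) mod 12)) = t(8) = 20.

20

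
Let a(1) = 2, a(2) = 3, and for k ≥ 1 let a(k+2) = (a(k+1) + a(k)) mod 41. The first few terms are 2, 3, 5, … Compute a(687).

a(1) = 2; a(2) = 3; a(3) = 5; a(4) = 8; a(5) = 13; a(6) = 21; a(7) = 34; a(8) = 14; a(9) = 7; a(10) = 21; a(11) = 28; a(12) = 8; a(13) = 36; a(14) = 3; a(15) = 39; a(16) = 1; a(17) = 40; a(18) = 0; a(19) = 40; a(20) = 40; a(21) = 39; a(22) = 38; a(23) = 36; a(24) = 33; a(25) = 28; a(26) = 20; a(27) = 7; a(28) = 27; a(29) = 34; a(30) = 20; a(31) = 13; a(32) = 33; a(33) = 5; a(34) = 38; a(35) = 2; a(36) = 40; a(37) = 1; a(38) = 0; a(39) = 1; a(40) = 1; a(41) = 2; a(42) = 3.
The sequence repeats with period 40.
(687 - 1) mod 40 = 6, so a(687) = a(7) = 34.

34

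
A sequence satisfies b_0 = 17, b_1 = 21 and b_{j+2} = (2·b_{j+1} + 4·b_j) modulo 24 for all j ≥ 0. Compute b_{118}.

16

b_0 = 17; b_1 = 21; b_2 = 14; b_3 = 16; b_4 = 16; b_5 = 0; b_6 = 16; b_7 = 8; b_8 = 8; b_9 = 0; b_{10} = 8; b_{11} = 16; b_{12} = 16.
Since (b_{11}, b_{12}) = (b_3, b_4) = (16, 16) (two consecutive terms determine the rest), the sequence is eventually periodic: after a pre-period of length 3 it cycles with period 8.
For j ≥ 3, b_j depends only on (j - 3) mod 8. (118 - 3) mod 8 = 3, so b_{118} = b_6 = 16.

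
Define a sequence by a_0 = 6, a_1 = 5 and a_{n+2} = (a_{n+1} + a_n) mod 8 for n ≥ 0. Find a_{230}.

a_0 = 6, a_1 = 5, a_2 = 3, a_3 = 0, a_4 = 3, a_5 = 3, a_6 = 6, a_7 = 1, a_8 = 7, a_9 = 0, a_{10} = 7, a_{11} = 7, a_{12} = 6, a_{13} = 5.
Since (a_{12}, a_{13}) = (a_0, a_1) = (6, 5) (two consecutive terms determine the rest), the sequence is periodic with period 12.
So a_{230} = a_{0 + ((230-0) mod 12)} = a_2 = 3.

3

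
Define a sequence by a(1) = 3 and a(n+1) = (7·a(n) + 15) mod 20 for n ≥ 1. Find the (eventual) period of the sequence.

4

We have a(1) = 3,  a(2) = 16,  a(3) = 7,  a(4) = 4,  a(5) = 3.
The sequence repeats with period 4.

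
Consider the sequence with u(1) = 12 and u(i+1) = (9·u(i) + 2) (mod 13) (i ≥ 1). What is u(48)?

4

We have u(1) = 12, u(2) = 6, u(3) = 4, u(4) = 12.
Since u(4) = u(1) = 12, the sequence is periodic with period 3.
(48 - 1) mod 3 = 2, so u(48) = u(3) = 4.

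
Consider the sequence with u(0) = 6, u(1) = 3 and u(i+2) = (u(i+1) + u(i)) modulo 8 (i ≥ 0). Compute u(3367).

7

Computing terms: u(0) = 6, u(1) = 3, u(2) = 1, u(3) = 4, u(4) = 5, u(5) = 1, u(6) = 6, u(7) = 7, u(8) = 5, u(9) = 4, u(10) = 1, u(11) = 5, u(12) = 6, u(13) = 3.
Since (u(12), u(13)) = (u(0), u(1)) = (6, 3) (two consecutive terms determine the rest), the sequence is periodic with period 12.
So u(3367) = u(0 + ((3367-0) mod 12)) = u(7) = 7.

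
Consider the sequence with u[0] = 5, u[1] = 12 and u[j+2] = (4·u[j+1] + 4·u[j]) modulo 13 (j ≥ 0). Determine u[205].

Computing terms: u[0] = 5; u[1] = 12; u[2] = 3; u[3] = 8; u[4] = 5; u[5] = 0; u[6] = 7; u[7] = 2; u[8] = 10; u[9] = 9; u[10] = 11; u[11] = 2; u[12] = 0; u[13] = 8; u[14] = 6; u[15] = 4; u[16] = 1; u[17] = 7; u[18] = 6; u[19] = 0; u[20] = 11; u[21] = 5; u[22] = 12.
The sequence repeats with period 21.
(205 - 0) mod 21 = 16, so u[205] = u[16] = 1.

1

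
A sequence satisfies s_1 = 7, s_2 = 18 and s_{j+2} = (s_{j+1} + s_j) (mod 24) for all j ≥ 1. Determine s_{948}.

We have s_1 = 7, s_2 = 18, s_3 = 1, s_4 = 19, s_5 = 20, s_6 = 15, s_7 = 11, s_8 = 2, s_9 = 13, s_{10} = 15, s_{11} = 4, s_{12} = 19, s_{13} = 23, s_{14} = 18, s_{15} = 17, s_{16} = 11, s_{17} = 4, s_{18} = 15, s_{19} = 19, s_{20} = 10, s_{21} = 5, s_{22} = 15, s_{23} = 20, s_{24} = 11, s_{25} = 7, s_{26} = 18.
Since (s_{25}, s_{26}) = (s_1, s_2) = (7, 18) (two consecutive terms determine the rest), the sequence is periodic with period 24.
(948 - 1) mod 24 = 11, so s_{948} = s_{12} = 19.

19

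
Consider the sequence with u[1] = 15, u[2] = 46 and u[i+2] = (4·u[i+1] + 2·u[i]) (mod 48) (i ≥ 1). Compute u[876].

32

We have u[1] = 15,  u[2] = 46,  u[3] = 22,  u[4] = 36,  u[5] = 44,  u[6] = 8,  u[7] = 24,  u[8] = 16,  u[9] = 16,  u[10] = 0,  u[11] = 32,  u[12] = 32,  u[13] = 0,  u[14] = 16,  u[15] = 16.
Since (u[14], u[15]) = (u[8], u[9]) = (16, 16) (two consecutive terms determine the rest), the sequence is eventually periodic: after a pre-period of length 7 it cycles with period 6.
For i ≥ 8, u[i] depends only on (i - 8) mod 6. (876 - 8) mod 6 = 4, so u[876] = u[12] = 32.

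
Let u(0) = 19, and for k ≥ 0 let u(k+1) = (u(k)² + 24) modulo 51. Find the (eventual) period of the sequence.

We have u(0) = 19; u(1) = 28; u(2) = 43; u(3) = 37; u(4) = 16; u(5) = 25; u(6) = 37.
Since u(6) = u(3) = 37, the sequence is eventually periodic: after a pre-period of length 3 it cycles with period 3.

3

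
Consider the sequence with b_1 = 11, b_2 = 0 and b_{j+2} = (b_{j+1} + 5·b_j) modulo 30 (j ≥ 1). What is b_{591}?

25

We have b_1 = 11, b_2 = 0, b_3 = 25, b_4 = 25, b_5 = 0, b_6 = 5, b_7 = 5, b_8 = 0, b_9 = 25.
Since (b_8, b_9) = (b_2, b_3) = (0, 25) (two consecutive terms determine the rest), the sequence is eventually periodic: after a pre-period of length 1 it cycles with period 6.
For j ≥ 2, b_j depends only on (j - 2) mod 6. (591 - 2) mod 6 = 1, so b_{591} = b_3 = 25.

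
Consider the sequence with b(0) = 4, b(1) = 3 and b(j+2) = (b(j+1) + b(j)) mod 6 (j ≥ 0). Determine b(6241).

3

b(0) = 4; b(1) = 3; b(2) = 1; b(3) = 4; b(4) = 5; b(5) = 3; b(6) = 2; b(7) = 5; b(8) = 1; b(9) = 0; b(10) = 1; b(11) = 1; b(12) = 2; b(13) = 3; b(14) = 5; b(15) = 2; b(16) = 1; b(17) = 3; b(18) = 4; b(19) = 1; b(20) = 5; b(21) = 0; b(22) = 5; b(23) = 5; b(24) = 4; b(25) = 3.
Since (b(24), b(25)) = (b(0), b(1)) = (4, 3) (two consecutive terms determine the rest), the sequence is periodic with period 24.
So b(6241) = b(0 + ((6241-0) mod 24)) = b(1) = 3.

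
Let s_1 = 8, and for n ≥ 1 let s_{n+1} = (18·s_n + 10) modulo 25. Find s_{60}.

Listing terms: s_1 = 8,  s_2 = 4,  s_3 = 7,  s_4 = 11,  s_5 = 8.
The sequence repeats with period 4.
(60 - 1) mod 4 = 3, so s_{60} = s_4 = 11.

11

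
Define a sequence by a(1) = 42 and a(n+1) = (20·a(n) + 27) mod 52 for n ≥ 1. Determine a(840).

We have a(1) = 42,  a(2) = 35,  a(3) = 51,  a(4) = 7,  a(5) = 11,  a(6) = 39,  a(7) = 27,  a(8) = 47,  a(9) = 31,  a(10) = 23,  a(11) = 19,  a(12) = 43,  a(13) = 3,  a(14) = 35.
Since a(14) = a(2) = 35, the sequence is eventually periodic: after a pre-period of length 1 it cycles with period 12.
For n ≥ 2, a(n) depends only on (n - 2) mod 12. (840 - 2) mod 12 = 10, so a(840) = a(12) = 43.

43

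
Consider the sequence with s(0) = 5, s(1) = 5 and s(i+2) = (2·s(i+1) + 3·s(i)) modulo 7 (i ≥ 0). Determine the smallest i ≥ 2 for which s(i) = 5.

s(0) = 5, s(1) = 5, s(2) = 4, s(3) = 2, s(4) = 2, s(5) = 3, s(6) = 5, s(7) = 5.
Since (s(6), s(7)) = (s(0), s(1)) = (5, 5) (two consecutive terms determine the rest), the sequence is periodic with period 6.
The value 5 next appears (with i ≥ 2) at s(6).

6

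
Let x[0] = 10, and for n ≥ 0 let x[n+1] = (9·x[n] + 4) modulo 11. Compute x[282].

We have x[0] = 10, x[1] = 6, x[2] = 3, x[3] = 9, x[4] = 8, x[5] = 10.
Since x[5] = x[0] = 10, the sequence is periodic with period 5.
So x[282] = x[0 + ((282-0) mod 5)] = x[2] = 3.

3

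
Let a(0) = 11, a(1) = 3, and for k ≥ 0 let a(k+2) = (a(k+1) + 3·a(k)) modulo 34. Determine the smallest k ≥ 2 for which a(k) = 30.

23

Computing terms: a(0) = 11; a(1) = 3; a(2) = 2; a(3) = 11; a(4) = 17; a(5) = 16; a(6) = 33; a(7) = 13; a(8) = 10; a(9) = 15; a(10) = 11; a(11) = 22; a(12) = 21; a(13) = 19; a(14) = 14; a(15) = 3; a(16) = 11; a(17) = 20; a(18) = 19; a(19) = 11; a(20) = 0; a(21) = 33; a(22) = 33; a(23) = 30; a(24) = 27; a(25) = 15; a(26) = 28; a(27) = 5; a(28) = 21; a(29) = 2; a(30) = 31; a(31) = 3; a(32) = 28; a(33) = 3; a(34) = 19; a(35) = 28; a(36) = 17; a(37) = 33; a(38) = 16; a(39) = 13; a(40) = 27; a(41) = 32; a(42) = 11; a(43) = 5; a(44) = 4; a(45) = 19; a(46) = 31; a(47) = 20; a(48) = 11; a(49) = 3.
Since (a(48), a(49)) = (a(0), a(1)) = (11, 3) (two consecutive terms determine the rest), the sequence is periodic with period 48.
The value 30 first appears (with k ≥ 2) at a(23).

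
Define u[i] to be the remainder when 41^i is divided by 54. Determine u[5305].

5

Computing terms: u[1] = 41, u[2] = 7, u[3] = 17, u[4] = 49, u[5] = 11, u[6] = 19, u[7] = 23, u[8] = 25, u[9] = 53, u[10] = 13, u[11] = 47, u[12] = 37, u[13] = 5, u[14] = 43, u[15] = 35, u[16] = 31, u[17] = 29, u[18] = 1, u[19] = 41.
The sequence repeats with period 18.
So u[5305] = u[1 + ((5305-1) mod 18)] = u[13] = 5.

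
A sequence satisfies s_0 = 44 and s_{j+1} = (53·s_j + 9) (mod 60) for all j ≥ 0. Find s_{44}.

Computing terms: s_0 = 44; s_1 = 1; s_2 = 2; s_3 = 55; s_4 = 44.
The sequence repeats with period 4.
So s_{44} = s_{0 + ((44-0) mod 4)} = s_0 = 44.

44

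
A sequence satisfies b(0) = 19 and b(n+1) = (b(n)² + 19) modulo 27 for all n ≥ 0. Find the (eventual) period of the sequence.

Listing terms: b(0) = 19; b(1) = 2; b(2) = 23; b(3) = 8; b(4) = 2.
Since b(4) = b(1) = 2, the sequence is eventually periodic: after a pre-period of length 1 it cycles with period 3.

3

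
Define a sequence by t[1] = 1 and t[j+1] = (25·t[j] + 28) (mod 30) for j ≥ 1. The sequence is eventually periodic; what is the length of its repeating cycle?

3

Computing terms: t[1] = 1, t[2] = 23, t[3] = 3, t[4] = 13, t[5] = 23.
Since t[5] = t[2] = 23, the sequence is eventually periodic: after a pre-period of length 1 it cycles with period 3.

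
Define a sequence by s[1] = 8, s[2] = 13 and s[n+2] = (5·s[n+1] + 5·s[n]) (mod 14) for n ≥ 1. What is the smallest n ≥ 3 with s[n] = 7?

Listing terms: s[1] = 8, s[2] = 13, s[3] = 7, s[4] = 2, s[5] = 3, s[6] = 11, s[7] = 0, s[8] = 13, s[9] = 9, s[10] = 12, s[11] = 7, s[12] = 11, s[13] = 6, s[14] = 1, s[15] = 7, s[16] = 12, s[17] = 11, s[18] = 3, s[19] = 0, s[20] = 1, s[21] = 5, s[22] = 2, s[23] = 7, s[24] = 3, s[25] = 8, s[26] = 13.
Since (s[25], s[26]) = (s[1], s[2]) = (8, 13) (two consecutive terms determine the rest), the sequence is periodic with period 24.
The value 7 first appears (with n ≥ 3) at s[3].

3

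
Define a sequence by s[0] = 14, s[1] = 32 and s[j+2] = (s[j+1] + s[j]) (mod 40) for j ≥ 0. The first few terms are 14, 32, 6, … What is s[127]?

Listing terms: s[0] = 14; s[1] = 32; s[2] = 6; s[3] = 38; s[4] = 4; s[5] = 2; s[6] = 6; s[7] = 8; s[8] = 14; s[9] = 22; s[10] = 36; s[11] = 18; s[12] = 14; s[13] = 32.
Since (s[12], s[13]) = (s[0], s[1]) = (14, 32) (two consecutive terms determine the rest), the sequence is periodic with period 12.
So s[127] = s[0 + ((127-0) mod 12)] = s[7] = 8.

8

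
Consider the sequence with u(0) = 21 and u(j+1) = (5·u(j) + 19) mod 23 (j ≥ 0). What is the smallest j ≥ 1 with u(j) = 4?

11

Listing terms: u(0) = 21,  u(1) = 9,  u(2) = 18,  u(3) = 17,  u(4) = 12,  u(5) = 10,  u(6) = 0,  u(7) = 19,  u(8) = 22,  u(9) = 14,  u(10) = 20,  u(11) = 4,  u(12) = 16,  u(13) = 7,  u(14) = 8,  u(15) = 13,  u(16) = 15,  u(17) = 2,  u(18) = 6,  u(19) = 3,  u(20) = 11,  u(21) = 5,  u(22) = 21.
The sequence repeats with period 22.
The value 4 first appears (with j ≥ 1) at u(11).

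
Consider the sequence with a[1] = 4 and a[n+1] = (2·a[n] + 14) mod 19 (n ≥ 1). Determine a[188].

10

We have a[1] = 4; a[2] = 3; a[3] = 1; a[4] = 16; a[5] = 8; a[6] = 11; a[7] = 17; a[8] = 10; a[9] = 15; a[10] = 6; a[11] = 7; a[12] = 9; a[13] = 13; a[14] = 2; a[15] = 18; a[16] = 12; a[17] = 0; a[18] = 14; a[19] = 4.
Since a[19] = a[1] = 4, the sequence is periodic with period 18.
(188 - 1) mod 18 = 7, so a[188] = a[8] = 10.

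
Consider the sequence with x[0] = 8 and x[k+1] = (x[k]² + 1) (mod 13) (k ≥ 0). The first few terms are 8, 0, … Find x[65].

We have x[0] = 8; x[1] = 0; x[2] = 1; x[3] = 2; x[4] = 5; x[5] = 0.
Since x[5] = x[1] = 0, the sequence is eventually periodic: after a pre-period of length 1 it cycles with period 4.
For k ≥ 1, x[k] depends only on (k - 1) mod 4. (65 - 1) mod 4 = 0, so x[65] = x[1] = 0.

0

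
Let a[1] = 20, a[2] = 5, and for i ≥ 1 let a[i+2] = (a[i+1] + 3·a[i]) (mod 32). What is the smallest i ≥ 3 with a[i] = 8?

Computing terms: a[1] = 20,  a[2] = 5,  a[3] = 1,  a[4] = 16,  a[5] = 19,  a[6] = 3,  a[7] = 28,  a[8] = 5,  a[9] = 25,  a[10] = 8,  a[11] = 19,  a[12] = 11,  a[13] = 4,  a[14] = 5,  a[15] = 17,  a[16] = 0,  a[17] = 19,  a[18] = 19,  a[19] = 12,  a[20] = 5,  a[21] = 9,  a[22] = 24,  a[23] = 19,  a[24] = 27,  a[25] = 20,  a[26] = 5.
The sequence repeats with period 24.
The value 8 first appears (with i ≥ 3) at a[10].

10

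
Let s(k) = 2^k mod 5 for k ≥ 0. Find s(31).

Computing terms: s(0) = 1, s(1) = 2, s(2) = 4, s(3) = 3, s(4) = 1.
Since s(4) = s(0) = 1, the sequence is periodic with period 4.
(31 - 0) mod 4 = 3, so s(31) = s(3) = 3.

3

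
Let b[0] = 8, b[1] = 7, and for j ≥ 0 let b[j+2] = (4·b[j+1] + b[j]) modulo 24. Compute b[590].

Listing terms: b[0] = 8,  b[1] = 7,  b[2] = 12,  b[3] = 7,  b[4] = 16,  b[5] = 23,  b[6] = 12,  b[7] = 23,  b[8] = 8,  b[9] = 7.
Since (b[8], b[9]) = (b[0], b[1]) = (8, 7) (two consecutive terms determine the rest), the sequence is periodic with period 8.
So b[590] = b[0 + ((590-0) mod 8)] = b[6] = 12.

12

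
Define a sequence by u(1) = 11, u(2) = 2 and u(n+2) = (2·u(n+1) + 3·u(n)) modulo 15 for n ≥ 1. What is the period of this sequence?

4

We have u(1) = 11,  u(2) = 2,  u(3) = 7,  u(4) = 5,  u(5) = 1,  u(6) = 2,  u(7) = 7.
Since (u(6), u(7)) = (u(2), u(3)) = (2, 7) (two consecutive terms determine the rest), the sequence is eventually periodic: after a pre-period of length 1 it cycles with period 4.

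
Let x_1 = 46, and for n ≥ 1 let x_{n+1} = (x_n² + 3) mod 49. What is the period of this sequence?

3

We have x_1 = 46,  x_2 = 12,  x_3 = 0,  x_4 = 3,  x_5 = 12.
Since x_5 = x_2 = 12, the sequence is eventually periodic: after a pre-period of length 1 it cycles with period 3.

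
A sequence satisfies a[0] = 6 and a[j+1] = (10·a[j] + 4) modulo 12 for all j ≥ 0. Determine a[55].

a[0] = 6,  a[1] = 4,  a[2] = 8,  a[3] = 0,  a[4] = 4.
Since a[4] = a[1] = 4, the sequence is eventually periodic: after a pre-period of length 1 it cycles with period 3.
For j ≥ 1, a[j] depends only on (j - 1) mod 3. (55 - 1) mod 3 = 0, so a[55] = a[1] = 4.

4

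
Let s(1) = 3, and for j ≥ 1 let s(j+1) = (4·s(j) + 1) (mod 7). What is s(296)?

6

Listing terms: s(1) = 3,  s(2) = 6,  s(3) = 4,  s(4) = 3.
Since s(4) = s(1) = 3, the sequence is periodic with period 3.
(296 - 1) mod 3 = 1, so s(296) = s(2) = 6.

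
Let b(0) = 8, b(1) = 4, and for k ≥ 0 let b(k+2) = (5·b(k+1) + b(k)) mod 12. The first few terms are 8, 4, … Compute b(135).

0

Listing terms: b(0) = 8; b(1) = 4; b(2) = 4; b(3) = 0; b(4) = 4; b(5) = 8; b(6) = 8; b(7) = 0; b(8) = 8; b(9) = 4.
Since (b(8), b(9)) = (b(0), b(1)) = (8, 4) (two consecutive terms determine the rest), the sequence is periodic with period 8.
(135 - 0) mod 8 = 7, so b(135) = b(7) = 0.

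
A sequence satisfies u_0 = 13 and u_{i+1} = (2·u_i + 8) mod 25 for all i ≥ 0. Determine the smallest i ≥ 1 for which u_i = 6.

We have u_0 = 13,  u_1 = 9,  u_2 = 1,  u_3 = 10,  u_4 = 3,  u_5 = 14,  u_6 = 11,  u_7 = 5,  u_8 = 18,  u_9 = 19,  u_{10} = 21,  u_{11} = 0,  u_{12} = 8,  u_{13} = 24,  u_{14} = 6,  u_{15} = 20,  u_{16} = 23,  u_{17} = 4,  u_{18} = 16,  u_{19} = 15,  u_{20} = 13.
Since u_{20} = u_0 = 13, the sequence is periodic with period 20.
The value 6 first appears (with i ≥ 1) at u_{14}.

14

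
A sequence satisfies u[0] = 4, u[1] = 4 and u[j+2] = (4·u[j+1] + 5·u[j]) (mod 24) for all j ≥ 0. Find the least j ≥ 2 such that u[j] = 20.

Computing terms: u[0] = 4; u[1] = 4; u[2] = 12; u[3] = 20; u[4] = 20; u[5] = 12; u[6] = 4; u[7] = 4.
The sequence repeats with period 6.
The value 20 first appears (with j ≥ 2) at u[3].

3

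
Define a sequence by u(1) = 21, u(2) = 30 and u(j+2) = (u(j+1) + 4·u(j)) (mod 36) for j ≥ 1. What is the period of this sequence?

8

Listing terms: u(1) = 21; u(2) = 30; u(3) = 6; u(4) = 18; u(5) = 6; u(6) = 6; u(7) = 30; u(8) = 18; u(9) = 30; u(10) = 30; u(11) = 6.
Since (u(10), u(11)) = (u(2), u(3)) = (30, 6) (two consecutive terms determine the rest), the sequence is eventually periodic: after a pre-period of length 1 it cycles with period 8.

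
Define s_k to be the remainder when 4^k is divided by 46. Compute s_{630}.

18

Computing terms: s_0 = 1, s_1 = 4, s_2 = 16, s_3 = 18, s_4 = 26, s_5 = 12, s_6 = 2, s_7 = 8, s_8 = 32, s_9 = 36, s_{10} = 6, s_{11} = 24, s_{12} = 4.
Since s_{12} = s_1 = 4, the sequence is eventually periodic: after a pre-period of length 1 it cycles with period 11.
For k ≥ 1, s_k depends only on (k - 1) mod 11. (630 - 1) mod 11 = 2, so s_{630} = s_3 = 18.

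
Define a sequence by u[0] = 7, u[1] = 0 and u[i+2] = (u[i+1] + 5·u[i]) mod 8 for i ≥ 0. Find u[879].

Listing terms: u[0] = 7, u[1] = 0, u[2] = 3, u[3] = 3, u[4] = 2, u[5] = 1, u[6] = 3, u[7] = 0, u[8] = 7, u[9] = 7, u[10] = 2, u[11] = 5, u[12] = 7, u[13] = 0.
The sequence repeats with period 12.
(879 - 0) mod 12 = 3, so u[879] = u[3] = 3.

3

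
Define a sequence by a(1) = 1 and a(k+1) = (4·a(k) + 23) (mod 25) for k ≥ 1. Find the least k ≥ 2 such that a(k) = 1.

11

Listing terms: a(1) = 1, a(2) = 2, a(3) = 6, a(4) = 22, a(5) = 11, a(6) = 17, a(7) = 16, a(8) = 12, a(9) = 21, a(10) = 7, a(11) = 1.
Since a(11) = a(1) = 1, the sequence is periodic with period 10.
The value 1 next appears (with k ≥ 2) at a(11).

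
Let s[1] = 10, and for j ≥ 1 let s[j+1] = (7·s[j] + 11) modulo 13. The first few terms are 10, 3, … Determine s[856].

We have s[1] = 10,  s[2] = 3,  s[3] = 6,  s[4] = 1,  s[5] = 5,  s[6] = 7,  s[7] = 8,  s[8] = 2,  s[9] = 12,  s[10] = 4,  s[11] = 0,  s[12] = 11,  s[13] = 10.
The sequence repeats with period 12.
(856 - 1) mod 12 = 3, so s[856] = s[4] = 1.

1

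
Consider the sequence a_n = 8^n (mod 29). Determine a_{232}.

20

a_0 = 1; a_1 = 8; a_2 = 6; a_3 = 19; a_4 = 7; a_5 = 27; a_6 = 13; a_7 = 17; a_8 = 20; a_9 = 15; a_{10} = 4; a_{11} = 3; a_{12} = 24; a_{13} = 18; a_{14} = 28; a_{15} = 21; a_{16} = 23; a_{17} = 10; a_{18} = 22; a_{19} = 2; a_{20} = 16; a_{21} = 12; a_{22} = 9; a_{23} = 14; a_{24} = 25; a_{25} = 26; a_{26} = 5; a_{27} = 11; a_{28} = 1.
The sequence repeats with period 28.
So a_{232} = a_{0 + ((232-0) mod 28)} = a_8 = 20.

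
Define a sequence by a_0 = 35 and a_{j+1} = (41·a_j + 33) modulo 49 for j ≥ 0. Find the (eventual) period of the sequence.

14

a_0 = 35; a_1 = 47; a_2 = 0; a_3 = 33; a_4 = 14; a_5 = 19; a_6 = 28; a_7 = 5; a_8 = 42; a_9 = 40; a_{10} = 7; a_{11} = 26; a_{12} = 21; a_{13} = 12; a_{14} = 35.
The sequence repeats with period 14.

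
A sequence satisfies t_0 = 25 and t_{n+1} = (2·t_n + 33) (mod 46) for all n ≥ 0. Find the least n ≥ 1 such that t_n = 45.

6

t_0 = 25; t_1 = 37; t_2 = 15; t_3 = 17; t_4 = 21; t_5 = 29; t_6 = 45; t_7 = 31; t_8 = 3; t_9 = 39; t_{10} = 19; t_{11} = 25.
Since t_{11} = t_0 = 25, the sequence is periodic with period 11.
The value 45 first appears (with n ≥ 1) at t_6.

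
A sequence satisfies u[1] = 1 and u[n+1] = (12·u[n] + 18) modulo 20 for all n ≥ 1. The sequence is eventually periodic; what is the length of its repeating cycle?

We have u[1] = 1, u[2] = 10, u[3] = 18, u[4] = 14, u[5] = 6, u[6] = 10.
Since u[6] = u[2] = 10, the sequence is eventually periodic: after a pre-period of length 1 it cycles with period 4.

4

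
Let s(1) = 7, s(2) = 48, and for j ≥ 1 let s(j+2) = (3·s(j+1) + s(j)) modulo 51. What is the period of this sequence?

16

Computing terms: s(1) = 7, s(2) = 48, s(3) = 49, s(4) = 42, s(5) = 22, s(6) = 6, s(7) = 40, s(8) = 24, s(9) = 10, s(10) = 3, s(11) = 19, s(12) = 9, s(13) = 46, s(14) = 45, s(15) = 28, s(16) = 27, s(17) = 7, s(18) = 48.
The sequence repeats with period 16.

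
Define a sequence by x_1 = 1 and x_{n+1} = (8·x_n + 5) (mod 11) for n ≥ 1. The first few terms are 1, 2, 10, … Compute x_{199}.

x_1 = 1, x_2 = 2, x_3 = 10, x_4 = 8, x_5 = 3, x_6 = 7, x_7 = 6, x_8 = 9, x_9 = 0, x_{10} = 5, x_{11} = 1.
The sequence repeats with period 10.
So x_{199} = x_{1 + ((199-1) mod 10)} = x_9 = 0.

0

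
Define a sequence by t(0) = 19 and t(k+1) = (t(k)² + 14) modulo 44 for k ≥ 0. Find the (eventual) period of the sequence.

We have t(0) = 19, t(1) = 23, t(2) = 15, t(3) = 19.
Since t(3) = t(0) = 19, the sequence is periodic with period 3.

3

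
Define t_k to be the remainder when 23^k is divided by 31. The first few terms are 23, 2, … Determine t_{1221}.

23

Listing terms: t_1 = 23; t_2 = 2; t_3 = 15; t_4 = 4; t_5 = 30; t_6 = 8; t_7 = 29; t_8 = 16; t_9 = 27; t_{10} = 1; t_{11} = 23.
Since t_{11} = t_1 = 23, the sequence is periodic with period 10.
(1221 - 1) mod 10 = 0, so t_{1221} = t_1 = 23.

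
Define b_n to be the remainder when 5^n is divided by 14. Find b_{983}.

b_1 = 5,  b_2 = 11,  b_3 = 13,  b_4 = 9,  b_5 = 3,  b_6 = 1,  b_7 = 5.
The sequence repeats with period 6.
So b_{983} = b_{1 + ((983-1) mod 6)} = b_5 = 3.

3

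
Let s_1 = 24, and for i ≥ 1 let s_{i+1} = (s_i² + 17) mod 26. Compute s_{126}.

Listing terms: s_1 = 24,  s_2 = 21,  s_3 = 16,  s_4 = 13,  s_5 = 4,  s_6 = 7,  s_7 = 14,  s_8 = 5,  s_9 = 16.
Since s_9 = s_3 = 16, the sequence is eventually periodic: after a pre-period of length 2 it cycles with period 6.
For i ≥ 3, s_i depends only on (i - 3) mod 6. (126 - 3) mod 6 = 3, so s_{126} = s_6 = 7.

7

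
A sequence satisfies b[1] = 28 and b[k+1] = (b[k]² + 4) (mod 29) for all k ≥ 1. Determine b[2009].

b[1] = 28; b[2] = 5; b[3] = 0; b[4] = 4; b[5] = 20; b[6] = 27; b[7] = 8; b[8] = 10; b[9] = 17; b[10] = 3; b[11] = 13; b[12] = 28.
The sequence repeats with period 11.
(2009 - 1) mod 11 = 6, so b[2009] = b[7] = 8.

8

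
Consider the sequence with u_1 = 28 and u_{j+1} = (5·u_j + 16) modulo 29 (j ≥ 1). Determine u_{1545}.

15

u_1 = 28, u_2 = 11, u_3 = 13, u_4 = 23, u_5 = 15, u_6 = 4, u_7 = 7, u_8 = 22, u_9 = 10, u_{10} = 8, u_{11} = 27, u_{12} = 6, u_{13} = 17, u_{14} = 14, u_{15} = 28.
The sequence repeats with period 14.
So u_{1545} = u_{1 + ((1545-1) mod 14)} = u_5 = 15.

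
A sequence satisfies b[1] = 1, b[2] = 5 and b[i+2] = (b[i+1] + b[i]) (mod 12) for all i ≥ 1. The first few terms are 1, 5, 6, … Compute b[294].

b[1] = 1,  b[2] = 5,  b[3] = 6,  b[4] = 11,  b[5] = 5,  b[6] = 4,  b[7] = 9,  b[8] = 1,  b[9] = 10,  b[10] = 11,  b[11] = 9,  b[12] = 8,  b[13] = 5,  b[14] = 1,  b[15] = 6,  b[16] = 7,  b[17] = 1,  b[18] = 8,  b[19] = 9,  b[20] = 5,  b[21] = 2,  b[22] = 7,  b[23] = 9,  b[24] = 4,  b[25] = 1,  b[26] = 5.
The sequence repeats with period 24.
(294 - 1) mod 24 = 5, so b[294] = b[6] = 4.

4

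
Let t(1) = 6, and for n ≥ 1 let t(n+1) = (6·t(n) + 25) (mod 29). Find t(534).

3

Computing terms: t(1) = 6, t(2) = 3, t(3) = 14, t(4) = 22, t(5) = 12, t(6) = 10, t(7) = 27, t(8) = 13, t(9) = 16, t(10) = 5, t(11) = 26, t(12) = 7, t(13) = 9, t(14) = 21, t(15) = 6.
The sequence repeats with period 14.
So t(534) = t(1 + ((534-1) mod 14)) = t(2) = 3.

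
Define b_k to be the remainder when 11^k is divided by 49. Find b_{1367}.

We have b_1 = 11, b_2 = 23, b_3 = 8, b_4 = 39, b_5 = 37, b_6 = 15, b_7 = 18, b_8 = 2, b_9 = 22, b_{10} = 46, b_{11} = 16, b_{12} = 29, b_{13} = 25, b_{14} = 30, b_{15} = 36, b_{16} = 4, b_{17} = 44, b_{18} = 43, b_{19} = 32, b_{20} = 9, b_{21} = 1, b_{22} = 11.
The sequence repeats with period 21.
So b_{1367} = b_{1 + ((1367-1) mod 21)} = b_2 = 23.

23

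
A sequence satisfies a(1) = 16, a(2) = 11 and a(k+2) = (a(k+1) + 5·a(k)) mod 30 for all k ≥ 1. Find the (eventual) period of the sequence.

We have a(1) = 16, a(2) = 11, a(3) = 1, a(4) = 26, a(5) = 1, a(6) = 11, a(7) = 16, a(8) = 11.
The sequence repeats with period 6.

6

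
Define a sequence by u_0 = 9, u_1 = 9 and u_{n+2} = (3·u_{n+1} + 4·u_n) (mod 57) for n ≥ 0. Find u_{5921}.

Computing terms: u_0 = 9, u_1 = 9, u_2 = 6, u_3 = 54, u_4 = 15, u_5 = 33, u_6 = 45, u_7 = 39, u_8 = 12, u_9 = 21, u_{10} = 54, u_{11} = 18, u_{12} = 42, u_{13} = 27, u_{14} = 21, u_{15} = 0, u_{16} = 27, u_{17} = 24, u_{18} = 9, u_{19} = 9.
Since (u_{18}, u_{19}) = (u_0, u_1) = (9, 9) (two consecutive terms determine the rest), the sequence is periodic with period 18.
(5921 - 0) mod 18 = 17, so u_{5921} = u_{17} = 24.

24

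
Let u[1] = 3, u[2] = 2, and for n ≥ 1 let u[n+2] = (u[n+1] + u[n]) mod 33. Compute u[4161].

3

Listing terms: u[1] = 3,  u[2] = 2,  u[3] = 5,  u[4] = 7,  u[5] = 12,  u[6] = 19,  u[7] = 31,  u[8] = 17,  u[9] = 15,  u[10] = 32,  u[11] = 14,  u[12] = 13,  u[13] = 27,  u[14] = 7,  u[15] = 1,  u[16] = 8,  u[17] = 9,  u[18] = 17,  u[19] = 26,  u[20] = 10,  u[21] = 3,  u[22] = 13,  u[23] = 16,  u[24] = 29,  u[25] = 12,  u[26] = 8,  u[27] = 20,  u[28] = 28,  u[29] = 15,  u[30] = 10,  u[31] = 25,  u[32] = 2,  u[33] = 27,  u[34] = 29,  u[35] = 23,  u[36] = 19,  u[37] = 9,  u[38] = 28,  u[39] = 4,  u[40] = 32,  u[41] = 3,  u[42] = 2.
The sequence repeats with period 40.
So u[4161] = u[1 + ((4161-1) mod 40)] = u[1] = 3.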